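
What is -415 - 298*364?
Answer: -108887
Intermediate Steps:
-415 - 298*364 = -415 - 108472 = -108887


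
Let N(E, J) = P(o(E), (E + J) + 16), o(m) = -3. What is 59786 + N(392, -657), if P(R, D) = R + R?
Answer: 59780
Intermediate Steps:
P(R, D) = 2*R
N(E, J) = -6 (N(E, J) = 2*(-3) = -6)
59786 + N(392, -657) = 59786 - 6 = 59780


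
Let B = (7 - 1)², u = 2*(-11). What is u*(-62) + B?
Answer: 1400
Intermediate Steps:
u = -22
B = 36 (B = 6² = 36)
u*(-62) + B = -22*(-62) + 36 = 1364 + 36 = 1400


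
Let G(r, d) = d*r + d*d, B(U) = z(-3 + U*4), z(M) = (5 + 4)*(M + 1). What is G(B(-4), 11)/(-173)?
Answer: 1661/173 ≈ 9.6012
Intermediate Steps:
z(M) = 9 + 9*M (z(M) = 9*(1 + M) = 9 + 9*M)
B(U) = -18 + 36*U (B(U) = 9 + 9*(-3 + U*4) = 9 + 9*(-3 + 4*U) = 9 + (-27 + 36*U) = -18 + 36*U)
G(r, d) = d² + d*r (G(r, d) = d*r + d² = d² + d*r)
G(B(-4), 11)/(-173) = (11*(11 + (-18 + 36*(-4))))/(-173) = (11*(11 + (-18 - 144)))*(-1/173) = (11*(11 - 162))*(-1/173) = (11*(-151))*(-1/173) = -1661*(-1/173) = 1661/173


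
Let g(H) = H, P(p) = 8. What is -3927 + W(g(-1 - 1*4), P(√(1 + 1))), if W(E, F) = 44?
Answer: -3883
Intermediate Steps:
-3927 + W(g(-1 - 1*4), P(√(1 + 1))) = -3927 + 44 = -3883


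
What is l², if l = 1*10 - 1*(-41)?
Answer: 2601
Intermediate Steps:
l = 51 (l = 10 + 41 = 51)
l² = 51² = 2601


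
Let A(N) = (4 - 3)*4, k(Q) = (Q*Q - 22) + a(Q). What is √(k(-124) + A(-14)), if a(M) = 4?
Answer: √15362 ≈ 123.94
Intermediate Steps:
k(Q) = -18 + Q² (k(Q) = (Q*Q - 22) + 4 = (Q² - 22) + 4 = (-22 + Q²) + 4 = -18 + Q²)
A(N) = 4 (A(N) = 1*4 = 4)
√(k(-124) + A(-14)) = √((-18 + (-124)²) + 4) = √((-18 + 15376) + 4) = √(15358 + 4) = √15362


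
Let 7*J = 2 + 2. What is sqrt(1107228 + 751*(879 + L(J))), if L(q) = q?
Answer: sqrt(86621521)/7 ≈ 1329.6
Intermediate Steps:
J = 4/7 (J = (2 + 2)/7 = (1/7)*4 = 4/7 ≈ 0.57143)
sqrt(1107228 + 751*(879 + L(J))) = sqrt(1107228 + 751*(879 + 4/7)) = sqrt(1107228 + 751*(6157/7)) = sqrt(1107228 + 4623907/7) = sqrt(12374503/7) = sqrt(86621521)/7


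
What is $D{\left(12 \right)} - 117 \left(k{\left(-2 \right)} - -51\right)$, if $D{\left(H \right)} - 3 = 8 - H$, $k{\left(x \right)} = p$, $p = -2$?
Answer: $-5734$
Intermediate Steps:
$k{\left(x \right)} = -2$
$D{\left(H \right)} = 11 - H$ ($D{\left(H \right)} = 3 - \left(-8 + H\right) = 11 - H$)
$D{\left(12 \right)} - 117 \left(k{\left(-2 \right)} - -51\right) = \left(11 - 12\right) - 117 \left(-2 - -51\right) = \left(11 - 12\right) - 117 \left(-2 + 51\right) = -1 - 5733 = -5734$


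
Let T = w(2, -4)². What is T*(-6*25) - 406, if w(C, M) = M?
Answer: -2806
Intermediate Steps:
T = 16 (T = (-4)² = 16)
T*(-6*25) - 406 = 16*(-6*25) - 406 = 16*(-150) - 406 = -2400 - 406 = -2806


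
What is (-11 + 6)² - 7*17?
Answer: -94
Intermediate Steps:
(-11 + 6)² - 7*17 = (-5)² - 1*119 = 25 - 119 = -94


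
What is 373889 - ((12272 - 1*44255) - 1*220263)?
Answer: 626135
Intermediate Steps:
373889 - ((12272 - 1*44255) - 1*220263) = 373889 - ((12272 - 44255) - 220263) = 373889 - (-31983 - 220263) = 373889 - 1*(-252246) = 373889 + 252246 = 626135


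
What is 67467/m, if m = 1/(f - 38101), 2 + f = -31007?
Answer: -4662644370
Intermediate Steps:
f = -31009 (f = -2 - 31007 = -31009)
m = -1/69110 (m = 1/(-31009 - 38101) = 1/(-69110) = -1/69110 ≈ -1.4470e-5)
67467/m = 67467/(-1/69110) = 67467*(-69110) = -4662644370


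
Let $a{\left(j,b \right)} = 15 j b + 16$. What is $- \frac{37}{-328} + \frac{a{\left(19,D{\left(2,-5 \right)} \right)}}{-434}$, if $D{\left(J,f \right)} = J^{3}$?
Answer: $- \frac{52645}{10168} \approx -5.1775$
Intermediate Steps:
$a{\left(j,b \right)} = 16 + 15 b j$ ($a{\left(j,b \right)} = 15 b j + 16 = 16 + 15 b j$)
$- \frac{37}{-328} + \frac{a{\left(19,D{\left(2,-5 \right)} \right)}}{-434} = - \frac{37}{-328} + \frac{16 + 15 \cdot 2^{3} \cdot 19}{-434} = \left(-37\right) \left(- \frac{1}{328}\right) + \left(16 + 15 \cdot 8 \cdot 19\right) \left(- \frac{1}{434}\right) = \frac{37}{328} + \left(16 + 2280\right) \left(- \frac{1}{434}\right) = \frac{37}{328} + 2296 \left(- \frac{1}{434}\right) = \frac{37}{328} - \frac{164}{31} = - \frac{52645}{10168}$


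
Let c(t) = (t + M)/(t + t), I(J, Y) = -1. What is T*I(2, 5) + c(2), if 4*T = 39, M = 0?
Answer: -37/4 ≈ -9.2500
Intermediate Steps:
T = 39/4 (T = (1/4)*39 = 39/4 ≈ 9.7500)
c(t) = 1/2 (c(t) = (t + 0)/(t + t) = t/((2*t)) = t*(1/(2*t)) = 1/2)
T*I(2, 5) + c(2) = (39/4)*(-1) + 1/2 = -39/4 + 1/2 = -37/4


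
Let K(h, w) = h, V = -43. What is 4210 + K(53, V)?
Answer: 4263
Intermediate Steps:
4210 + K(53, V) = 4210 + 53 = 4263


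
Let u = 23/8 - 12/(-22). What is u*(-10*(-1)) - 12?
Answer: 977/44 ≈ 22.205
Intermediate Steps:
u = 301/88 (u = 23*(⅛) - 12*(-1/22) = 23/8 + 6/11 = 301/88 ≈ 3.4205)
u*(-10*(-1)) - 12 = 301*(-10*(-1))/88 - 12 = (301/88)*10 - 12 = 1505/44 - 12 = 977/44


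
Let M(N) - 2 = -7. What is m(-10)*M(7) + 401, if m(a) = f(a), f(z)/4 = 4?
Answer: 321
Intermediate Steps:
f(z) = 16 (f(z) = 4*4 = 16)
m(a) = 16
M(N) = -5 (M(N) = 2 - 7 = -5)
m(-10)*M(7) + 401 = 16*(-5) + 401 = -80 + 401 = 321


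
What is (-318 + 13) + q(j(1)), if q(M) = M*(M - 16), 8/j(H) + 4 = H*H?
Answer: -2297/9 ≈ -255.22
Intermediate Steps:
j(H) = 8/(-4 + H**2) (j(H) = 8/(-4 + H*H) = 8/(-4 + H**2))
q(M) = M*(-16 + M)
(-318 + 13) + q(j(1)) = (-318 + 13) + (8/(-4 + 1**2))*(-16 + 8/(-4 + 1**2)) = -305 + (8/(-4 + 1))*(-16 + 8/(-4 + 1)) = -305 + (8/(-3))*(-16 + 8/(-3)) = -305 + (8*(-1/3))*(-16 + 8*(-1/3)) = -305 - 8*(-16 - 8/3)/3 = -305 - 8/3*(-56/3) = -305 + 448/9 = -2297/9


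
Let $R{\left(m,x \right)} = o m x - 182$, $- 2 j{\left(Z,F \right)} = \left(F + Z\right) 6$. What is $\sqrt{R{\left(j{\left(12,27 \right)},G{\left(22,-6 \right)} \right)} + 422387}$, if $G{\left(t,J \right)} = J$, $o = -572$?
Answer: $\sqrt{20661} \approx 143.74$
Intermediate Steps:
$j{\left(Z,F \right)} = - 3 F - 3 Z$ ($j{\left(Z,F \right)} = - \frac{\left(F + Z\right) 6}{2} = - \frac{6 F + 6 Z}{2} = - 3 F - 3 Z$)
$R{\left(m,x \right)} = -182 - 572 m x$ ($R{\left(m,x \right)} = - 572 m x - 182 = -182 - 572 m x$)
$\sqrt{R{\left(j{\left(12,27 \right)},G{\left(22,-6 \right)} \right)} + 422387} = \sqrt{\left(-182 - 572 \left(\left(-3\right) 27 - 36\right) \left(-6\right)\right) + 422387} = \sqrt{\left(-182 - 572 \left(-81 - 36\right) \left(-6\right)\right) + 422387} = \sqrt{\left(-182 - \left(-66924\right) \left(-6\right)\right) + 422387} = \sqrt{\left(-182 - 401544\right) + 422387} = \sqrt{-401726 + 422387} = \sqrt{20661}$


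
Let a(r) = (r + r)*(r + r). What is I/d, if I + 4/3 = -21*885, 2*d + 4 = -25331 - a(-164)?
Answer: 111518/398757 ≈ 0.27966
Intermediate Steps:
a(r) = 4*r**2 (a(r) = (2*r)*(2*r) = 4*r**2)
d = -132919/2 (d = -2 + (-25331 - 4*(-164)**2)/2 = -2 + (-25331 - 4*26896)/2 = -2 + (-25331 - 1*107584)/2 = -2 + (-25331 - 107584)/2 = -2 + (1/2)*(-132915) = -2 - 132915/2 = -132919/2 ≈ -66460.)
I = -55759/3 (I = -4/3 - 21*885 = -4/3 - 18585 = -55759/3 ≈ -18586.)
I/d = -55759/(3*(-132919/2)) = -55759/3*(-2/132919) = 111518/398757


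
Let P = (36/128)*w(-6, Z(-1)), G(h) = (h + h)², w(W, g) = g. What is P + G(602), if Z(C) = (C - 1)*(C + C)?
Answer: 11596937/8 ≈ 1.4496e+6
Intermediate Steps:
Z(C) = 2*C*(-1 + C) (Z(C) = (-1 + C)*(2*C) = 2*C*(-1 + C))
G(h) = 4*h² (G(h) = (2*h)² = 4*h²)
P = 9/8 (P = (36/128)*(2*(-1)*(-1 - 1)) = (36*(1/128))*(2*(-1)*(-2)) = (9/32)*4 = 9/8 ≈ 1.1250)
P + G(602) = 9/8 + 4*602² = 9/8 + 4*362404 = 9/8 + 1449616 = 11596937/8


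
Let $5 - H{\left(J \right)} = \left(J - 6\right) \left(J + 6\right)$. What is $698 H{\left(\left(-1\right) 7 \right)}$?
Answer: $-5584$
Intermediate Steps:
$H{\left(J \right)} = 5 - \left(-6 + J\right) \left(6 + J\right)$ ($H{\left(J \right)} = 5 - \left(J - 6\right) \left(J + 6\right) = 5 - \left(-6 + J\right) \left(6 + J\right)$)
$698 H{\left(\left(-1\right) 7 \right)} = 698 \left(41 - \left(\left(-1\right) 7\right)^{2}\right) = 698 \left(41 - \left(-7\right)^{2}\right) = 698 \left(41 - 49\right) = 698 \left(-8\right) = -5584$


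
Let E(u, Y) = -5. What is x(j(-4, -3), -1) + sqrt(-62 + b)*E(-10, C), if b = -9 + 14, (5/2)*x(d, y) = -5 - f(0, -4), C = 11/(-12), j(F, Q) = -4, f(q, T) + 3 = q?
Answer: -4/5 - 5*I*sqrt(57) ≈ -0.8 - 37.749*I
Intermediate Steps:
f(q, T) = -3 + q
C = -11/12 (C = 11*(-1/12) = -11/12 ≈ -0.91667)
x(d, y) = -4/5 (x(d, y) = 2*(-5 - (-3 + 0))/5 = 2*(-5 - 1*(-3))/5 = 2*(-5 + 3)/5 = (2/5)*(-2) = -4/5)
b = 5
x(j(-4, -3), -1) + sqrt(-62 + b)*E(-10, C) = -4/5 + sqrt(-62 + 5)*(-5) = -4/5 + sqrt(-57)*(-5) = -4/5 + (I*sqrt(57))*(-5) = -4/5 - 5*I*sqrt(57)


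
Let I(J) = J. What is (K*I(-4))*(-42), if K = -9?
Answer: -1512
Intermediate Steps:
(K*I(-4))*(-42) = -9*(-4)*(-42) = 36*(-42) = -1512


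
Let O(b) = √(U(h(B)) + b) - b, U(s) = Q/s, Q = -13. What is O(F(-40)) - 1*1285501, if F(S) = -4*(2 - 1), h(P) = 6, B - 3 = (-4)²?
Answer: -1285497 + I*√222/6 ≈ -1.2855e+6 + 2.4833*I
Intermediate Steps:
B = 19 (B = 3 + (-4)² = 3 + 16 = 19)
F(S) = -4 (F(S) = -4*1 = -4)
U(s) = -13/s
O(b) = √(-13/6 + b) - b
O(F(-40)) - 1*1285501 = (-1*(-4) + √(-78 + 36*(-4))/6) - 1*1285501 = (4 + √(-78 - 144)/6) - 1285501 = (4 + √(-222)/6) - 1285501 = (4 + (I*√222)/6) - 1285501 = (4 + I*√222/6) - 1285501 = -1285497 + I*√222/6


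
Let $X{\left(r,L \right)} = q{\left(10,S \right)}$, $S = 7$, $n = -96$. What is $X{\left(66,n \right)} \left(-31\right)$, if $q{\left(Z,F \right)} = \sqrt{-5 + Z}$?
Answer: $- 31 \sqrt{5} \approx -69.318$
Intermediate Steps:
$X{\left(r,L \right)} = \sqrt{5}$ ($X{\left(r,L \right)} = \sqrt{-5 + 10} = \sqrt{5}$)
$X{\left(66,n \right)} \left(-31\right) = \sqrt{5} \left(-31\right) = - 31 \sqrt{5}$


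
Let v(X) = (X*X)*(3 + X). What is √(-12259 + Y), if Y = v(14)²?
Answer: √11089965 ≈ 3330.2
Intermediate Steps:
v(X) = X²*(3 + X)
Y = 11102224 (Y = (14²*(3 + 14))² = (196*17)² = 3332² = 11102224)
√(-12259 + Y) = √(-12259 + 11102224) = √11089965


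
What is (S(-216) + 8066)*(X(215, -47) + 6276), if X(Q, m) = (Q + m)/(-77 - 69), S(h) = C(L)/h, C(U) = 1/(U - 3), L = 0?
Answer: 33252704378/657 ≈ 5.0613e+7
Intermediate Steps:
C(U) = 1/(-3 + U)
S(h) = -1/(3*h) (S(h) = 1/((-3 + 0)*h) = 1/((-3)*h) = -1/(3*h))
X(Q, m) = -Q/146 - m/146 (X(Q, m) = (Q + m)/(-146) = (Q + m)*(-1/146) = -Q/146 - m/146)
(S(-216) + 8066)*(X(215, -47) + 6276) = (-⅓/(-216) + 8066)*((-1/146*215 - 1/146*(-47)) + 6276) = (-⅓*(-1/216) + 8066)*((-215/146 + 47/146) + 6276) = (1/648 + 8066)*(-84/73 + 6276) = (5226769/648)*(458064/73) = 33252704378/657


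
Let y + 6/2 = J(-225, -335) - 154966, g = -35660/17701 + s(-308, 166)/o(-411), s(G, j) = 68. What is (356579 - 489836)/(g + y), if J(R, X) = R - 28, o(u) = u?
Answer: 969459466527/1129273139570 ≈ 0.85848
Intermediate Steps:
J(R, X) = -28 + R
g = -15859928/7275111 (g = -35660/17701 + 68/(-411) = -35660*1/17701 + 68*(-1/411) = -35660/17701 - 68/411 = -15859928/7275111 ≈ -2.1800)
y = -155222 (y = -3 + ((-28 - 225) - 154966) = -3 + (-253 - 154966) = -3 - 155219 = -155222)
(356579 - 489836)/(g + y) = (356579 - 489836)/(-15859928/7275111 - 155222) = -133257/(-1129273139570/7275111) = -133257*(-7275111/1129273139570) = 969459466527/1129273139570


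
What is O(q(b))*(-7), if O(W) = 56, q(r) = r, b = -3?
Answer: -392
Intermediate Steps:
O(q(b))*(-7) = 56*(-7) = -392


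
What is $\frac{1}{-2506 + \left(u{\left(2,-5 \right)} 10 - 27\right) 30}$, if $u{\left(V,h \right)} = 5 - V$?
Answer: $- \frac{1}{2416} \approx -0.00041391$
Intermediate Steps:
$\frac{1}{-2506 + \left(u{\left(2,-5 \right)} 10 - 27\right) 30} = \frac{1}{-2506 + \left(\left(5 - 2\right) 10 - 27\right) 30} = \frac{1}{-2506 + \left(3 \cdot 10 - 27\right) 30} = \frac{1}{-2506 + \left(30 - 27\right) 30} = \frac{1}{-2506 + 3 \cdot 30} = \frac{1}{-2506 + 90} = \frac{1}{-2416} = - \frac{1}{2416}$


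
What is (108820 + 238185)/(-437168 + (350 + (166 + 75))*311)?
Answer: -347005/253367 ≈ -1.3696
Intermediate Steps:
(108820 + 238185)/(-437168 + (350 + (166 + 75))*311) = 347005/(-437168 + (350 + 241)*311) = 347005/(-437168 + 591*311) = 347005/(-437168 + 183801) = 347005/(-253367) = 347005*(-1/253367) = -347005/253367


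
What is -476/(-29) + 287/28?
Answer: 3093/116 ≈ 26.664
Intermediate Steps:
-476/(-29) + 287/28 = -476*(-1/29) + 287*(1/28) = 476/29 + 41/4 = 3093/116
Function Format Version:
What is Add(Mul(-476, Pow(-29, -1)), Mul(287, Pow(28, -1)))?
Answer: Rational(3093, 116) ≈ 26.664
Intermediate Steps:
Add(Mul(-476, Pow(-29, -1)), Mul(287, Pow(28, -1))) = Add(Mul(-476, Rational(-1, 29)), Mul(287, Rational(1, 28))) = Add(Rational(476, 29), Rational(41, 4)) = Rational(3093, 116)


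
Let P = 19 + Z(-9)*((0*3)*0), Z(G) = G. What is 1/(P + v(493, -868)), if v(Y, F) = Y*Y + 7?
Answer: 1/243075 ≈ 4.1140e-6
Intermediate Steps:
v(Y, F) = 7 + Y² (v(Y, F) = Y² + 7 = 7 + Y²)
P = 19 (P = 19 - 9*0*3*0 = 19 - 0*0 = 19 - 9*0 = 19 + 0 = 19)
1/(P + v(493, -868)) = 1/(19 + (7 + 493²)) = 1/(19 + (7 + 243049)) = 1/(19 + 243056) = 1/243075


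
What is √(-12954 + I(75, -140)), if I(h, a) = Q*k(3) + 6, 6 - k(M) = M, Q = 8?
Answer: 6*I*√359 ≈ 113.68*I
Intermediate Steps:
k(M) = 6 - M
I(h, a) = 30 (I(h, a) = 8*(6 - 1*3) + 6 = 8*(6 - 3) + 6 = 8*3 + 6 = 24 + 6 = 30)
√(-12954 + I(75, -140)) = √(-12954 + 30) = √(-12924) = 6*I*√359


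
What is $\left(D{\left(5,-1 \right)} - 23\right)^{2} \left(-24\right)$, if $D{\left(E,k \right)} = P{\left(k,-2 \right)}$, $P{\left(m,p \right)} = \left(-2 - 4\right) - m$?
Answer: $-18816$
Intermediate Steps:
$P{\left(m,p \right)} = -6 - m$ ($P{\left(m,p \right)} = \left(-2 - 4\right) - m = -6 - m$)
$D{\left(E,k \right)} = -6 - k$
$\left(D{\left(5,-1 \right)} - 23\right)^{2} \left(-24\right) = \left(\left(-6 - -1\right) - 23\right)^{2} \left(-24\right) = \left(\left(-6 + 1\right) - 23\right)^{2} \left(-24\right) = \left(-5 - 23\right)^{2} \left(-24\right) = \left(-28\right)^{2} \left(-24\right) = 784 \left(-24\right) = -18816$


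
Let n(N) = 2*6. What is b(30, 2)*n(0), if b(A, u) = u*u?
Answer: 48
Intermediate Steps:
n(N) = 12
b(A, u) = u²
b(30, 2)*n(0) = 2²*12 = 4*12 = 48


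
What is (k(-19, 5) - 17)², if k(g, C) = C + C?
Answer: 49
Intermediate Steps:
k(g, C) = 2*C
(k(-19, 5) - 17)² = (2*5 - 17)² = (10 - 17)² = (-7)² = 49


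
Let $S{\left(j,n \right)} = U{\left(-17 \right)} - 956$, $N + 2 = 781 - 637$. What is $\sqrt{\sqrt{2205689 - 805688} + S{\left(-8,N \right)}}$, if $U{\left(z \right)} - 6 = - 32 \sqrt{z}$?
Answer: $\sqrt{-950 + \sqrt{1400001} - 32 i \sqrt{17}} \approx 15.83 - 4.1674 i$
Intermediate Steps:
$U{\left(z \right)} = 6 - 32 \sqrt{z}$
$N = 142$ ($N = -2 + \left(781 - 637\right) = -2 + 144 = 142$)
$S{\left(j,n \right)} = -950 - 32 i \sqrt{17}$ ($S{\left(j,n \right)} = \left(6 - 32 \sqrt{-17}\right) - 956 = \left(6 - 32 i \sqrt{17}\right) - 956 = -950 - 32 i \sqrt{17}$)
$\sqrt{\sqrt{2205689 - 805688} + S{\left(-8,N \right)}} = \sqrt{\sqrt{2205689 - 805688} - \left(950 + 32 i \sqrt{17}\right)} = \sqrt{\sqrt{1400001} - \left(950 + 32 i \sqrt{17}\right)} = \sqrt{-950 + \sqrt{1400001} - 32 i \sqrt{17}}$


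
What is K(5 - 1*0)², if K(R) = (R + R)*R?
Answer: 2500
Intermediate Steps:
K(R) = 2*R² (K(R) = (2*R)*R = 2*R²)
K(5 - 1*0)² = (2*(5 - 1*0)²)² = (2*(5 + 0)²)² = (2*5²)² = (2*25)² = 50² = 2500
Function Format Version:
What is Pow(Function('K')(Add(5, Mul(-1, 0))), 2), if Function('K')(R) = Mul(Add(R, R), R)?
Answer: 2500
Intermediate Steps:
Function('K')(R) = Mul(2, Pow(R, 2)) (Function('K')(R) = Mul(Mul(2, R), R) = Mul(2, Pow(R, 2)))
Pow(Function('K')(Add(5, Mul(-1, 0))), 2) = Pow(Mul(2, Pow(Add(5, Mul(-1, 0)), 2)), 2) = Pow(Mul(2, Pow(Add(5, 0), 2)), 2) = Pow(Mul(2, Pow(5, 2)), 2) = Pow(Mul(2, 25), 2) = Pow(50, 2) = 2500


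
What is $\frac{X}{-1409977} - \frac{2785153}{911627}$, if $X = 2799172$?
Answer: $- \frac{6478802444325}{1285373102579} \approx -5.0404$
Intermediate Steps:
$\frac{X}{-1409977} - \frac{2785153}{911627} = \frac{2799172}{-1409977} - \frac{2785153}{911627} = 2799172 \left(- \frac{1}{1409977}\right) - \frac{2785153}{911627} = - \frac{2799172}{1409977} - \frac{2785153}{911627} = - \frac{6478802444325}{1285373102579}$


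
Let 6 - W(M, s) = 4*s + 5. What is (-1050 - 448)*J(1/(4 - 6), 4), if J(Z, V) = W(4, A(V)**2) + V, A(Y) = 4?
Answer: 88382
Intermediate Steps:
W(M, s) = 1 - 4*s (W(M, s) = 6 - (4*s + 5) = 6 - (5 + 4*s) = 6 + (-5 - 4*s) = 1 - 4*s)
J(Z, V) = -63 + V (J(Z, V) = (1 - 4*4**2) + V = (1 - 4*16) + V = (1 - 64) + V = -63 + V)
(-1050 - 448)*J(1/(4 - 6), 4) = (-1050 - 448)*(-63 + 4) = -1498*(-59) = 88382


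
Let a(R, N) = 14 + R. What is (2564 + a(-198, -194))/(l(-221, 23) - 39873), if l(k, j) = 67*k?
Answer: -119/2734 ≈ -0.043526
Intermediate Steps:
(2564 + a(-198, -194))/(l(-221, 23) - 39873) = (2564 + (14 - 198))/(67*(-221) - 39873) = (2564 - 184)/(-14807 - 39873) = 2380/(-54680) = 2380*(-1/54680) = -119/2734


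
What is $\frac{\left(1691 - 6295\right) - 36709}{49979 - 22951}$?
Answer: $- \frac{41313}{27028} \approx -1.5285$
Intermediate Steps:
$\frac{\left(1691 - 6295\right) - 36709}{49979 - 22951} = \frac{\left(1691 - 6295\right) - 36709}{27028} = \left(-4604 - 36709\right) \frac{1}{27028} = \left(-41313\right) \frac{1}{27028} = - \frac{41313}{27028}$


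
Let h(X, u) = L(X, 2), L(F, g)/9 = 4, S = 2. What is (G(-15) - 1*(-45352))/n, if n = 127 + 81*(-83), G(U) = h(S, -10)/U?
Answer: -56687/8245 ≈ -6.8753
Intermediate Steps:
L(F, g) = 36 (L(F, g) = 9*4 = 36)
h(X, u) = 36
G(U) = 36/U
n = -6596 (n = 127 - 6723 = -6596)
(G(-15) - 1*(-45352))/n = (36/(-15) - 1*(-45352))/(-6596) = (36*(-1/15) + 45352)*(-1/6596) = (-12/5 + 45352)*(-1/6596) = (226748/5)*(-1/6596) = -56687/8245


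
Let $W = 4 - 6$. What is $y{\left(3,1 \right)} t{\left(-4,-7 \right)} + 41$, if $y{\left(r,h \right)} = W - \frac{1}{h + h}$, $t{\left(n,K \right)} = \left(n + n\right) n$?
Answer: $-39$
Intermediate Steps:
$W = -2$ ($W = 4 - 6 = -2$)
$t{\left(n,K \right)} = 2 n^{2}$ ($t{\left(n,K \right)} = 2 n n = 2 n^{2}$)
$y{\left(r,h \right)} = -2 - \frac{1}{2 h}$ ($y{\left(r,h \right)} = -2 - \frac{1}{h + h} = -2 - \frac{1}{2 h}$)
$y{\left(3,1 \right)} t{\left(-4,-7 \right)} + 41 = \left(-2 - \frac{1}{2 \cdot 1}\right) 2 \left(-4\right)^{2} + 41 = \left(-2 - \frac{1}{2}\right) 2 \cdot 16 + 41 = \left(-2 - \frac{1}{2}\right) 32 + 41 = \left(- \frac{5}{2}\right) 32 + 41 = -80 + 41 = -39$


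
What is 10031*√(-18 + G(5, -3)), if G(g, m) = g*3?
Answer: 10031*I*√3 ≈ 17374.0*I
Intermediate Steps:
G(g, m) = 3*g
10031*√(-18 + G(5, -3)) = 10031*√(-18 + 3*5) = 10031*√(-18 + 15) = 10031*√(-3) = 10031*(I*√3) = 10031*I*√3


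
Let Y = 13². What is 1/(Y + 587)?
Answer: 1/756 ≈ 0.0013228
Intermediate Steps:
Y = 169
1/(Y + 587) = 1/(169 + 587) = 1/756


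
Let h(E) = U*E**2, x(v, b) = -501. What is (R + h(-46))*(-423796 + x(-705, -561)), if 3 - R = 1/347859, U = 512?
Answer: -159904259357183288/347859 ≈ -4.5968e+11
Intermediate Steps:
h(E) = 512*E**2
R = 1043576/347859 (R = 3 - 1/347859 = 1043576/347859 ≈ 3.0000)
(R + h(-46))*(-423796 + x(-705, -561)) = (1043576/347859 + 512*(-46)**2)*(-423796 - 501) = (1043576/347859 + 512*2116)*(-424297) = (1043576/347859 + 1083392)*(-424297) = (376868701304/347859)*(-424297) = -159904259357183288/347859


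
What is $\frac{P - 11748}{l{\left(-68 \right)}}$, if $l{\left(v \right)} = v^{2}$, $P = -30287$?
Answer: $- \frac{42035}{4624} \approx -9.0906$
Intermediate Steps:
$\frac{P - 11748}{l{\left(-68 \right)}} = \frac{-30287 - 11748}{\left(-68\right)^{2}} = - \frac{42035}{4624}$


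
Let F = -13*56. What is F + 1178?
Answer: 450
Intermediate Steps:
F = -728
F + 1178 = -728 + 1178 = 450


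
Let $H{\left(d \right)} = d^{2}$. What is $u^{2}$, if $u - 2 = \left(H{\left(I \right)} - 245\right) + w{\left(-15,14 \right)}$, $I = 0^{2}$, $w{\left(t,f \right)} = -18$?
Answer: $68121$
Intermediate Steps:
$I = 0$
$u = -261$ ($u = 2 - \left(263 + 0\right) = 2 + \left(\left(0 - 245\right) - 18\right) = 2 - 263 = -261$)
$u^{2} = \left(-261\right)^{2} = 68121$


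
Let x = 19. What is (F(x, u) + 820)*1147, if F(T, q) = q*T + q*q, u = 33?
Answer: 2908792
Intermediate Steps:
F(T, q) = q² + T*q (F(T, q) = T*q + q² = q² + T*q)
(F(x, u) + 820)*1147 = (33*(19 + 33) + 820)*1147 = (33*52 + 820)*1147 = (1716 + 820)*1147 = 2536*1147 = 2908792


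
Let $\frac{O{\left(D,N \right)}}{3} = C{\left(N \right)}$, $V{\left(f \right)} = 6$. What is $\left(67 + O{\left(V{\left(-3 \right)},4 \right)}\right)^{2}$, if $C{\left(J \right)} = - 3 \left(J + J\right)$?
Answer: $25$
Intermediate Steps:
$C{\left(J \right)} = - 6 J$ ($C{\left(J \right)} = - 3 \cdot 2 J = - 6 J$)
$O{\left(D,N \right)} = - 18 N$ ($O{\left(D,N \right)} = 3 \left(- 6 N\right) = - 18 N$)
$\left(67 + O{\left(V{\left(-3 \right)},4 \right)}\right)^{2} = \left(67 - 72\right)^{2} = \left(-5\right)^{2} = 25$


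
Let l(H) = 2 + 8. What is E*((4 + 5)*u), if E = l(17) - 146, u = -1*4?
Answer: 4896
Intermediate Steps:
l(H) = 10
u = -4
E = -136 (E = 10 - 146 = -136)
E*((4 + 5)*u) = -136*(4 + 5)*(-4) = -1224*(-4) = -136*(-36) = 4896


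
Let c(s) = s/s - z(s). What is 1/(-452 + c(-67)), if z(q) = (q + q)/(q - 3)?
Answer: -35/15852 ≈ -0.0022079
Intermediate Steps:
z(q) = 2*q/(-3 + q) (z(q) = (2*q)/(-3 + q) = 2*q/(-3 + q))
c(s) = 1 - 2*s/(-3 + s) (c(s) = s/s - 2*s/(-3 + s) = 1 - 2*s/(-3 + s))
1/(-452 + c(-67)) = 1/(-452 + (-3 - 1*(-67))/(-3 - 67)) = 1/(-452 + (-3 + 67)/(-70)) = 1/(-452 - 1/70*64) = 1/(-452 - 32/35) = 1/(-15852/35) = -35/15852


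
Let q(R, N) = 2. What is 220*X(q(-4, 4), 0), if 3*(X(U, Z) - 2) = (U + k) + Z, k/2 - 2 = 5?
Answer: 4840/3 ≈ 1613.3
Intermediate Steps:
k = 14 (k = 4 + 2*5 = 4 + 10 = 14)
X(U, Z) = 20/3 + U/3 + Z/3 (X(U, Z) = 2 + ((U + 14) + Z)/3 = 2 + ((14 + U) + Z)/3 = 2 + (14 + U + Z)/3 = 2 + (14/3 + U/3 + Z/3) = 20/3 + U/3 + Z/3)
220*X(q(-4, 4), 0) = 220*(20/3 + (⅓)*2 + (⅓)*0) = 220*(20/3 + ⅔ + 0) = 220*(22/3) = 4840/3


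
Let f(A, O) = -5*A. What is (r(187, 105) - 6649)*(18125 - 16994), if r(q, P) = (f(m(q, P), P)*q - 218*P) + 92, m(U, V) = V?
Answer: -144340482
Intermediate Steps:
r(q, P) = 92 - 218*P - 5*P*q (r(q, P) = ((-5*P)*q - 218*P) + 92 = (-5*P*q - 218*P) + 92 = (-218*P - 5*P*q) + 92 = 92 - 218*P - 5*P*q)
(r(187, 105) - 6649)*(18125 - 16994) = ((92 - 218*105 - 5*105*187) - 6649)*(18125 - 16994) = ((92 - 22890 - 98175) - 6649)*1131 = (-120973 - 6649)*1131 = -127622*1131 = -144340482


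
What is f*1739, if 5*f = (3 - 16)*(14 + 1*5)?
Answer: -429533/5 ≈ -85907.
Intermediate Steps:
f = -247/5 (f = ((3 - 16)*(14 + 1*5))/5 = (-13*(14 + 5))/5 = (-13*19)/5 = (1/5)*(-247) = -247/5 ≈ -49.400)
f*1739 = -247/5*1739 = -429533/5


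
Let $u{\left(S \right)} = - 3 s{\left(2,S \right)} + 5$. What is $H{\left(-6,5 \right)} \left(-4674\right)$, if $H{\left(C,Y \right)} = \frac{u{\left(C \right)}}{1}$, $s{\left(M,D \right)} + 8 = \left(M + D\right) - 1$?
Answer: $-205656$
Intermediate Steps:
$s{\left(M,D \right)} = -9 + D + M$ ($s{\left(M,D \right)} = -8 - \left(1 - D - M\right) = -8 + \left(-1 + D + M\right) = -9 + D + M$)
$u{\left(S \right)} = 26 - 3 S$ ($u{\left(S \right)} = - 3 \left(-9 + S + 2\right) + 5 = - 3 \left(-7 + S\right) + 5 = \left(21 - 3 S\right) + 5 = 26 - 3 S$)
$H{\left(C,Y \right)} = 26 - 3 C$ ($H{\left(C,Y \right)} = \frac{26 - 3 C}{1} = \left(26 - 3 C\right) 1 = 26 - 3 C$)
$H{\left(-6,5 \right)} \left(-4674\right) = \left(26 - -18\right) \left(-4674\right) = \left(26 + 18\right) \left(-4674\right) = 44 \left(-4674\right) = -205656$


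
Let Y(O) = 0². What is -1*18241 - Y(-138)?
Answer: -18241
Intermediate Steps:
Y(O) = 0
-1*18241 - Y(-138) = -1*18241 - 1*0 = -18241 + 0 = -18241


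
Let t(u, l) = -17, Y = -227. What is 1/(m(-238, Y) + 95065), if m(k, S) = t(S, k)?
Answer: 1/95048 ≈ 1.0521e-5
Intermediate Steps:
m(k, S) = -17
1/(m(-238, Y) + 95065) = 1/(-17 + 95065) = 1/95048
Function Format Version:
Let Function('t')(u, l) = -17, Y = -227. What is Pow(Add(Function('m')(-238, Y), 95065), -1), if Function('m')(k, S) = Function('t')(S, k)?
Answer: Rational(1, 95048) ≈ 1.0521e-5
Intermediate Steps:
Function('m')(k, S) = -17
Pow(Add(Function('m')(-238, Y), 95065), -1) = Pow(Add(-17, 95065), -1) = Pow(95048, -1) = Rational(1, 95048)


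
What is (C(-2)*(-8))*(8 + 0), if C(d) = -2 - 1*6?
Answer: 512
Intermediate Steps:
C(d) = -8 (C(d) = -2 - 6 = -8)
(C(-2)*(-8))*(8 + 0) = (-8*(-8))*(8 + 0) = 64*8 = 512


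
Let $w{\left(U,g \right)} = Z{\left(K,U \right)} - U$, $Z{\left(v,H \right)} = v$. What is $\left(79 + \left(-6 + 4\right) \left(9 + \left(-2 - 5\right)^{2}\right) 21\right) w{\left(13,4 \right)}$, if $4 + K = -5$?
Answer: $51854$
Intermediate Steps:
$K = -9$ ($K = -4 - 5 = -9$)
$w{\left(U,g \right)} = -9 - U$
$\left(79 + \left(-6 + 4\right) \left(9 + \left(-2 - 5\right)^{2}\right) 21\right) w{\left(13,4 \right)} = \left(79 + \left(-6 + 4\right) \left(9 + \left(-2 - 5\right)^{2}\right) 21\right) \left(-9 - 13\right) = \left(79 + - 2 \left(9 + \left(-7\right)^{2}\right) 21\right) \left(-9 - 13\right) = \left(79 + - 2 \left(9 + 49\right) 21\right) \left(-22\right) = \left(79 + \left(-2\right) 58 \cdot 21\right) \left(-22\right) = \left(79 - 2436\right) \left(-22\right) = \left(-2357\right) \left(-22\right) = 51854$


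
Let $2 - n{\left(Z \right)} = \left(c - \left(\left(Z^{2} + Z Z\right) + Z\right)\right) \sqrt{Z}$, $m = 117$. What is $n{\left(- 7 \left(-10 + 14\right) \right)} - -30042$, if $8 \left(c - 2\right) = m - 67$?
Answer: $30044 + \frac{6127 i \sqrt{7}}{2} \approx 30044.0 + 8105.3 i$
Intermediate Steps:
$c = \frac{33}{4}$ ($c = 2 + \frac{117 - 67}{8} = 2 + \frac{1}{8} \cdot 50 = 2 + \frac{25}{4} = \frac{33}{4} \approx 8.25$)
$n{\left(Z \right)} = 2 - \sqrt{Z} \left(\frac{33}{4} - Z - 2 Z^{2}\right)$ ($n{\left(Z \right)} = 2 - \left(\frac{33}{4} - \left(\left(Z^{2} + Z Z\right) + Z\right)\right) \sqrt{Z} = 2 - \left(\frac{33}{4} - \left(\left(Z^{2} + Z^{2}\right) + Z\right)\right) \sqrt{Z} = 2 - \left(\frac{33}{4} - \left(2 Z^{2} + Z\right)\right) \sqrt{Z} = 2 - \left(\frac{33}{4} - \left(Z + 2 Z^{2}\right)\right) \sqrt{Z} = 2 - \left(\frac{33}{4} - Z - 2 Z^{2}\right) \sqrt{Z} = 2 - \sqrt{Z} \left(\frac{33}{4} - Z - 2 Z^{2}\right)$)
$n{\left(- 7 \left(-10 + 14\right) \right)} - -30042 = \left(2 + \left(- 7 \left(-10 + 14\right)\right)^{\frac{3}{2}} + 2 \left(- 7 \left(-10 + 14\right)\right)^{\frac{5}{2}} - \frac{33 \sqrt{- 7 \left(-10 + 14\right)}}{4}\right) - -30042 = \left(2 + \left(\left(-7\right) 4\right)^{\frac{3}{2}} + 2 \left(\left(-7\right) 4\right)^{\frac{5}{2}} - \frac{33 \sqrt{\left(-7\right) 4}}{4}\right) + 30042 = \left(2 + \left(-28\right)^{\frac{3}{2}} + 2 \left(-28\right)^{\frac{5}{2}} - \frac{33 \sqrt{-28}}{4}\right) + 30042 = \left(2 - 56 i \sqrt{7} + 2 \cdot 1568 i \sqrt{7} - \frac{33 \cdot 2 i \sqrt{7}}{4}\right) + 30042 = \left(2 - 56 i \sqrt{7} + 3136 i \sqrt{7} - \frac{33 i \sqrt{7}}{2}\right) + 30042 = \left(2 + \frac{6127 i \sqrt{7}}{2}\right) + 30042 = 30044 + \frac{6127 i \sqrt{7}}{2}$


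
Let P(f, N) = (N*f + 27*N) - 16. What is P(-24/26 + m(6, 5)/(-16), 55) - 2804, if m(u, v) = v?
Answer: -291815/208 ≈ -1403.0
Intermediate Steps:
P(f, N) = -16 + 27*N + N*f (P(f, N) = (27*N + N*f) - 16 = -16 + 27*N + N*f)
P(-24/26 + m(6, 5)/(-16), 55) - 2804 = (-16 + 27*55 + 55*(-24/26 + 5/(-16))) - 2804 = (-16 + 1485 + 55*(-24*1/26 + 5*(-1/16))) - 2804 = (-16 + 1485 + 55*(-12/13 - 5/16)) - 2804 = (-16 + 1485 + 55*(-257/208)) - 2804 = (-16 + 1485 - 14135/208) - 2804 = 291417/208 - 2804 = -291815/208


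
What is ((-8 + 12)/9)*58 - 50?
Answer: -218/9 ≈ -24.222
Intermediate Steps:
((-8 + 12)/9)*58 - 50 = ((⅑)*4)*58 - 50 = (4/9)*58 - 50 = 232/9 - 50 = -218/9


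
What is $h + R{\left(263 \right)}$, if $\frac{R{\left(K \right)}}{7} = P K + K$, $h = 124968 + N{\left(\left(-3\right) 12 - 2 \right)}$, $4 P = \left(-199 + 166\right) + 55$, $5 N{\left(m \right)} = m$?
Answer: $\frac{1369269}{10} \approx 1.3693 \cdot 10^{5}$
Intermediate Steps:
$N{\left(m \right)} = \frac{m}{5}$
$P = \frac{11}{2}$ ($P = \frac{\left(-199 + 166\right) + 55}{4} = \frac{-33 + 55}{4} = \frac{1}{4} \cdot 22 = \frac{11}{2} \approx 5.5$)
$h = \frac{624802}{5}$ ($h = 124968 + \frac{\left(-3\right) 12 - 2}{5} = 124968 + \frac{-36 - 2}{5} = 124968 + \frac{1}{5} \left(-38\right) = 124968 - \frac{38}{5} = \frac{624802}{5} \approx 1.2496 \cdot 10^{5}$)
$R{\left(K \right)} = \frac{91 K}{2}$ ($R{\left(K \right)} = 7 \left(\frac{11 K}{2} + K\right) = 7 \frac{13 K}{2} = \frac{91 K}{2}$)
$h + R{\left(263 \right)} = \frac{624802}{5} + \frac{91}{2} \cdot 263 = \frac{624802}{5} + \frac{23933}{2} = \frac{1369269}{10}$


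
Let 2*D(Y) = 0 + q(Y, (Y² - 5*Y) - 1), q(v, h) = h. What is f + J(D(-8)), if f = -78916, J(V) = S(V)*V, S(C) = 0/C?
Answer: -78916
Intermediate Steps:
D(Y) = -½ + Y²/2 - 5*Y/2 (D(Y) = (0 + ((Y² - 5*Y) - 1))/2 = (0 + (-1 + Y² - 5*Y))/2 = (-1 + Y² - 5*Y)/2 = -½ + Y²/2 - 5*Y/2)
S(C) = 0
J(V) = 0 (J(V) = 0*V = 0)
f + J(D(-8)) = -78916 + 0 = -78916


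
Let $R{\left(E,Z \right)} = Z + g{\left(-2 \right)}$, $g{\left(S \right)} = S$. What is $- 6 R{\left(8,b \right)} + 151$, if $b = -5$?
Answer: $193$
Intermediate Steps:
$R{\left(E,Z \right)} = -2 + Z$ ($R{\left(E,Z \right)} = Z - 2 = -2 + Z$)
$- 6 R{\left(8,b \right)} + 151 = - 6 \left(-2 - 5\right) + 151 = \left(-6\right) \left(-7\right) + 151 = 42 + 151 = 193$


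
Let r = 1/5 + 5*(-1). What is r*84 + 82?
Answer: -1606/5 ≈ -321.20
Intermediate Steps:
r = -24/5 (r = 1*(⅕) - 5 = ⅕ - 5 = -24/5 ≈ -4.8000)
r*84 + 82 = -24/5*84 + 82 = -2016/5 + 82 = -1606/5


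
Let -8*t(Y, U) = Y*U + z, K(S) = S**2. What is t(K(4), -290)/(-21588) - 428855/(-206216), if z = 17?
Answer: 3046318223/1483930336 ≈ 2.0529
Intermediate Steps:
t(Y, U) = -17/8 - U*Y/8 (t(Y, U) = -(Y*U + 17)/8 = -(U*Y + 17)/8 = -(17 + U*Y)/8 = -17/8 - U*Y/8)
t(K(4), -290)/(-21588) - 428855/(-206216) = (-17/8 - 1/8*(-290)*4**2)/(-21588) - 428855/(-206216) = (-17/8 - 1/8*(-290)*16)*(-1/21588) - 428855*(-1/206216) = (-17/8 + 580)*(-1/21588) + 428855/206216 = (4623/8)*(-1/21588) + 428855/206216 = -1541/57568 + 428855/206216 = 3046318223/1483930336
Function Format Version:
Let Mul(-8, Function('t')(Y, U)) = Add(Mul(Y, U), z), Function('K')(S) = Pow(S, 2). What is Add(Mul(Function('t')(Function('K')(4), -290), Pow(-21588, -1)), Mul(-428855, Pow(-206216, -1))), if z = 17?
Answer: Rational(3046318223, 1483930336) ≈ 2.0529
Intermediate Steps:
Function('t')(Y, U) = Add(Rational(-17, 8), Mul(Rational(-1, 8), U, Y)) (Function('t')(Y, U) = Mul(Rational(-1, 8), Add(Mul(Y, U), 17)) = Mul(Rational(-1, 8), Add(Mul(U, Y), 17)) = Mul(Rational(-1, 8), Add(17, Mul(U, Y))) = Add(Rational(-17, 8), Mul(Rational(-1, 8), U, Y)))
Add(Mul(Function('t')(Function('K')(4), -290), Pow(-21588, -1)), Mul(-428855, Pow(-206216, -1))) = Add(Mul(Add(Rational(-17, 8), Mul(Rational(-1, 8), -290, Pow(4, 2))), Pow(-21588, -1)), Mul(-428855, Pow(-206216, -1))) = Add(Mul(Add(Rational(-17, 8), Mul(Rational(-1, 8), -290, 16)), Rational(-1, 21588)), Mul(-428855, Rational(-1, 206216))) = Add(Mul(Add(Rational(-17, 8), 580), Rational(-1, 21588)), Rational(428855, 206216)) = Add(Mul(Rational(4623, 8), Rational(-1, 21588)), Rational(428855, 206216)) = Add(Rational(-1541, 57568), Rational(428855, 206216)) = Rational(3046318223, 1483930336)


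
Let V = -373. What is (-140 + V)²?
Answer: 263169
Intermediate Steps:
(-140 + V)² = (-140 - 373)² = (-513)² = 263169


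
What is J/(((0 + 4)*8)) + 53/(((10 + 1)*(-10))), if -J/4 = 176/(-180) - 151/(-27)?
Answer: -12577/11880 ≈ -1.0587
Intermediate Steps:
J = -2492/135 (J = -4*(176/(-180) - 151/(-27)) = -4*(176*(-1/180) - 151*(-1/27)) = -4*(-44/45 + 151/27) = -4*623/135 = -2492/135 ≈ -18.459)
J/(((0 + 4)*8)) + 53/(((10 + 1)*(-10))) = -2492*1/(8*(0 + 4))/135 + 53/(((10 + 1)*(-10))) = -2492/(135*(4*8)) + 53/((11*(-10))) = -2492/135/32 + 53/(-110) = -2492/135*1/32 + 53*(-1/110) = -623/1080 - 53/110 = -12577/11880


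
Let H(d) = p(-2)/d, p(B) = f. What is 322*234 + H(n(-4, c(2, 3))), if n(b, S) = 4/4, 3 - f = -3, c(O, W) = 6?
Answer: 75354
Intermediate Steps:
f = 6 (f = 3 - 1*(-3) = 3 + 3 = 6)
n(b, S) = 1 (n(b, S) = 4*(¼) = 1)
p(B) = 6
H(d) = 6/d
322*234 + H(n(-4, c(2, 3))) = 322*234 + 6/1 = 75348 + 6*1 = 75348 + 6 = 75354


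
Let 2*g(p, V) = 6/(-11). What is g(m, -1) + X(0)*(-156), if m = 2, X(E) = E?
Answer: -3/11 ≈ -0.27273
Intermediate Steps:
g(p, V) = -3/11 (g(p, V) = (6/(-11))/2 = (6*(-1/11))/2 = (1/2)*(-6/11) = -3/11)
g(m, -1) + X(0)*(-156) = -3/11 + 0*(-156) = -3/11 + 0 = -3/11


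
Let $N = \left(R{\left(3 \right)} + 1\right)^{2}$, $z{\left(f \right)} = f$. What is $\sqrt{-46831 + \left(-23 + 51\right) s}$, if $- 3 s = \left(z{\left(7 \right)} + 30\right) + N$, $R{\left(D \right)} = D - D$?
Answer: $\frac{i \sqrt{424671}}{3} \approx 217.22 i$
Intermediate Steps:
$R{\left(D \right)} = 0$
$N = 1$ ($N = \left(0 + 1\right)^{2} = 1^{2} = 1$)
$s = - \frac{38}{3}$ ($s = - \frac{\left(7 + 30\right) + 1}{3} = - \frac{37 + 1}{3} = \left(- \frac{1}{3}\right) 38 = - \frac{38}{3} \approx -12.667$)
$\sqrt{-46831 + \left(-23 + 51\right) s} = \sqrt{-46831 + \left(-23 + 51\right) \left(- \frac{38}{3}\right)} = \sqrt{-46831 + 28 \left(- \frac{38}{3}\right)} = \sqrt{-46831 - \frac{1064}{3}} = \sqrt{- \frac{141557}{3}} = \frac{i \sqrt{424671}}{3}$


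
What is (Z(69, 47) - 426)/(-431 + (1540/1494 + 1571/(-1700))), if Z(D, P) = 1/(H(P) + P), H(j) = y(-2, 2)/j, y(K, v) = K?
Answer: 1193877436500/1207651501459 ≈ 0.98859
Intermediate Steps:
H(j) = -2/j
Z(D, P) = 1/(P - 2/P) (Z(D, P) = 1/(-2/P + P) = 1/(P - 2/P))
(Z(69, 47) - 426)/(-431 + (1540/1494 + 1571/(-1700))) = (47/(-2 + 47**2) - 426)/(-431 + (1540/1494 + 1571/(-1700))) = (47/(-2 + 2209) - 426)/(-431 + (1540*(1/1494) + 1571*(-1/1700))) = (47/2207 - 426)/(-431 + (770/747 - 1571/1700)) = (47*(1/2207) - 426)/(-431 + 135463/1269900) = (47/2207 - 426)/(-547191437/1269900) = -940135/2207*(-1269900/547191437) = 1193877436500/1207651501459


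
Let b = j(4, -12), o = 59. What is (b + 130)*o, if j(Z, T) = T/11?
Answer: 83662/11 ≈ 7605.6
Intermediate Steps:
j(Z, T) = T/11 (j(Z, T) = T*(1/11) = T/11)
b = -12/11 (b = (1/11)*(-12) = -12/11 ≈ -1.0909)
(b + 130)*o = (-12/11 + 130)*59 = (1418/11)*59 = 83662/11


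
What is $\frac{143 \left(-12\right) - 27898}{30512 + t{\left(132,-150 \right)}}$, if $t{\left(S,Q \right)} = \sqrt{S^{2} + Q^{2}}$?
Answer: $- \frac{259352}{267205} + \frac{51 \sqrt{1109}}{267205} \approx -0.96425$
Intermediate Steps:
$t{\left(S,Q \right)} = \sqrt{Q^{2} + S^{2}}$
$\frac{143 \left(-12\right) - 27898}{30512 + t{\left(132,-150 \right)}} = \frac{143 \left(-12\right) - 27898}{30512 + \sqrt{\left(-150\right)^{2} + 132^{2}}} = \frac{-1716 - 27898}{30512 + \sqrt{22500 + 17424}} = - \frac{29614}{30512 + \sqrt{39924}} = - \frac{29614}{30512 + 6 \sqrt{1109}}$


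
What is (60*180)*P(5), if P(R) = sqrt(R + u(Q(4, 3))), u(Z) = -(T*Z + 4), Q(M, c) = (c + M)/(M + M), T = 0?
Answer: 10800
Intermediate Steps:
Q(M, c) = (M + c)/(2*M) (Q(M, c) = (M + c)/((2*M)) = (M + c)*(1/(2*M)) = (M + c)/(2*M))
u(Z) = -4 (u(Z) = -(0*Z + 4) = -(0 + 4) = -1*4 = -4)
P(R) = sqrt(-4 + R) (P(R) = sqrt(R - 4) = sqrt(-4 + R))
(60*180)*P(5) = (60*180)*sqrt(-4 + 5) = 10800*sqrt(1) = 10800*1 = 10800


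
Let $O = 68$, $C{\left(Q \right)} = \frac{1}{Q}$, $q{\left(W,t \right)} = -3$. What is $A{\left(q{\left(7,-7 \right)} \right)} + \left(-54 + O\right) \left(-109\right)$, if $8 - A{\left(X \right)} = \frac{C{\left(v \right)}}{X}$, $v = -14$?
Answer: $- \frac{63757}{42} \approx -1518.0$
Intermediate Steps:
$A{\left(X \right)} = 8 + \frac{1}{14 X}$ ($A{\left(X \right)} = 8 - \frac{1}{\left(-14\right) X} = 8 - - \frac{1}{14 X} = 8 + \frac{1}{14 X}$)
$A{\left(q{\left(7,-7 \right)} \right)} + \left(-54 + O\right) \left(-109\right) = \left(8 + \frac{1}{14 \left(-3\right)}\right) + \left(-54 + 68\right) \left(-109\right) = \left(8 + \frac{1}{14} \left(- \frac{1}{3}\right)\right) + 14 \left(-109\right) = \left(8 - \frac{1}{42}\right) - 1526 = \frac{335}{42} - 1526 = - \frac{63757}{42}$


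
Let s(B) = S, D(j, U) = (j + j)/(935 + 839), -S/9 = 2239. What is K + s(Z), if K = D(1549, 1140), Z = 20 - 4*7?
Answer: -17872388/887 ≈ -20149.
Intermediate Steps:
Z = -8 (Z = 20 - 28 = -8)
S = -20151 (S = -9*2239 = -20151)
D(j, U) = j/887 (D(j, U) = (2*j)/1774 = (2*j)*(1/1774) = j/887)
K = 1549/887 (K = (1/887)*1549 = 1549/887 ≈ 1.7463)
s(B) = -20151
K + s(Z) = 1549/887 - 20151 = -17872388/887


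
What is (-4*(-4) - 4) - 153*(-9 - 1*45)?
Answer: 8274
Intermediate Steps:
(-4*(-4) - 4) - 153*(-9 - 1*45) = (16 - 4) - 153*(-9 - 45) = 12 - 153*(-54) = 12 + 8262 = 8274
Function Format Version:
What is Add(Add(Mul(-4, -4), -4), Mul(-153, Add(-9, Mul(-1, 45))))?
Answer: 8274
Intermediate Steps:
Add(Add(Mul(-4, -4), -4), Mul(-153, Add(-9, Mul(-1, 45)))) = Add(Add(16, -4), Mul(-153, Add(-9, -45))) = Add(12, Mul(-153, -54)) = Add(12, 8262) = 8274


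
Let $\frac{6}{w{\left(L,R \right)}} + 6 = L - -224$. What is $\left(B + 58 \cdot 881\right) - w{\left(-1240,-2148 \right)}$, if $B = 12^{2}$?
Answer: $\frac{26184665}{511} \approx 51242.0$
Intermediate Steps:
$B = 144$
$w{\left(L,R \right)} = \frac{6}{218 + L}$ ($w{\left(L,R \right)} = \frac{6}{-6 + \left(L - -224\right)} = \frac{6}{-6 + \left(L + 224\right)} = \frac{6}{-6 + \left(224 + L\right)} = \frac{6}{218 + L}$)
$\left(B + 58 \cdot 881\right) - w{\left(-1240,-2148 \right)} = \left(144 + 58 \cdot 881\right) - \frac{6}{218 - 1240} = \left(144 + 51098\right) - \frac{6}{-1022} = 51242 - 6 \left(- \frac{1}{1022}\right) = 51242 - - \frac{3}{511} = 51242 + \frac{3}{511} = \frac{26184665}{511}$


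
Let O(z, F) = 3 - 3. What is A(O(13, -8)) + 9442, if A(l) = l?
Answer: 9442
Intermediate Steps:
O(z, F) = 0
A(O(13, -8)) + 9442 = 0 + 9442 = 9442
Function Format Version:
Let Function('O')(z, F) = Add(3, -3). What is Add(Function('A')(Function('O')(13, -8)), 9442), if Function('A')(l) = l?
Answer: 9442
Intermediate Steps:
Function('O')(z, F) = 0
Add(Function('A')(Function('O')(13, -8)), 9442) = Add(0, 9442) = 9442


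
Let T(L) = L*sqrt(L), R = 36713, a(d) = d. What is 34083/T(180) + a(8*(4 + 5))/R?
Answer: 72/36713 + 3787*sqrt(5)/600 ≈ 14.115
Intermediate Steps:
T(L) = L**(3/2)
34083/T(180) + a(8*(4 + 5))/R = 34083/(180**(3/2)) + (8*(4 + 5))/36713 = 34083/((1080*sqrt(5))) + (8*9)*(1/36713) = 34083*(sqrt(5)/5400) + 72*(1/36713) = 3787*sqrt(5)/600 + 72/36713 = 72/36713 + 3787*sqrt(5)/600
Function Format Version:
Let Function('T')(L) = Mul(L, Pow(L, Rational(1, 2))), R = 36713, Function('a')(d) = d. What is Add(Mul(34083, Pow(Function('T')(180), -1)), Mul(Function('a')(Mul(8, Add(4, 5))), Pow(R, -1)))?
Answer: Add(Rational(72, 36713), Mul(Rational(3787, 600), Pow(5, Rational(1, 2)))) ≈ 14.115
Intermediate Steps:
Function('T')(L) = Pow(L, Rational(3, 2))
Add(Mul(34083, Pow(Function('T')(180), -1)), Mul(Function('a')(Mul(8, Add(4, 5))), Pow(R, -1))) = Add(Mul(34083, Pow(Pow(180, Rational(3, 2)), -1)), Mul(Mul(8, Add(4, 5)), Pow(36713, -1))) = Add(Mul(34083, Pow(Mul(1080, Pow(5, Rational(1, 2))), -1)), Mul(Mul(8, 9), Rational(1, 36713))) = Add(Mul(34083, Mul(Rational(1, 5400), Pow(5, Rational(1, 2)))), Mul(72, Rational(1, 36713))) = Add(Mul(Rational(3787, 600), Pow(5, Rational(1, 2))), Rational(72, 36713)) = Add(Rational(72, 36713), Mul(Rational(3787, 600), Pow(5, Rational(1, 2))))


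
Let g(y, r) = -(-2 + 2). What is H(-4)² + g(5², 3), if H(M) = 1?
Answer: 1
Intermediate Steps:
g(y, r) = 0 (g(y, r) = -1*0 = 0)
H(-4)² + g(5², 3) = 1² + 0 = 1 + 0 = 1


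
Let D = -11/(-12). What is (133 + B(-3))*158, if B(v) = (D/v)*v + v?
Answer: 124109/6 ≈ 20685.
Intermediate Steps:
D = 11/12 (D = -11*(-1/12) = 11/12 ≈ 0.91667)
B(v) = 11/12 + v (B(v) = (11/(12*v))*v + v = 11/12 + v)
(133 + B(-3))*158 = (133 + (11/12 - 3))*158 = (133 - 25/12)*158 = (1571/12)*158 = 124109/6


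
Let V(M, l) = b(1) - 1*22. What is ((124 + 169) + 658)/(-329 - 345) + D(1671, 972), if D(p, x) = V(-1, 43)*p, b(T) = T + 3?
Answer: -20273523/674 ≈ -30079.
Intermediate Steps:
b(T) = 3 + T
V(M, l) = -18 (V(M, l) = (3 + 1) - 1*22 = 4 - 22 = -18)
D(p, x) = -18*p
((124 + 169) + 658)/(-329 - 345) + D(1671, 972) = ((124 + 169) + 658)/(-329 - 345) - 18*1671 = (293 + 658)/(-674) - 30078 = 951*(-1/674) - 30078 = -951/674 - 30078 = -20273523/674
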